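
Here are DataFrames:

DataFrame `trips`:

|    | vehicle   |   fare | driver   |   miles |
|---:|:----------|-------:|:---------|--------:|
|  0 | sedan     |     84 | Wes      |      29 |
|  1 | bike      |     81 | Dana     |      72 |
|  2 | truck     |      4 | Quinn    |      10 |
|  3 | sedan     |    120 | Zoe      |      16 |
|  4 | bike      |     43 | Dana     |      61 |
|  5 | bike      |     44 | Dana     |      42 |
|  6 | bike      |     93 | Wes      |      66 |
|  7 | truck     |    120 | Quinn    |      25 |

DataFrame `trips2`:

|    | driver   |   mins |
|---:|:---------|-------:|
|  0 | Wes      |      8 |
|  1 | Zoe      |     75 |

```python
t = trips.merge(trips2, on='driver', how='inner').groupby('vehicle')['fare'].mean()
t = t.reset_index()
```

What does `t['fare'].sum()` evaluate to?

merge on 'driver' (how='inner') → 3 rows:
  vehicle  fare driver  miles  mins
0   sedan    84    Wes     29     8
1   sedan   120    Zoe     16    75
2    bike    93    Wes     66     8
group by vehicle, mean of fare:
vehicle
bike      93.0
sedan    102.0
Name: fare, dtype: float64
reset_index():
  vehicle   fare
0    bike   93.0
1   sedan  102.0
Hence 195.0.

195.0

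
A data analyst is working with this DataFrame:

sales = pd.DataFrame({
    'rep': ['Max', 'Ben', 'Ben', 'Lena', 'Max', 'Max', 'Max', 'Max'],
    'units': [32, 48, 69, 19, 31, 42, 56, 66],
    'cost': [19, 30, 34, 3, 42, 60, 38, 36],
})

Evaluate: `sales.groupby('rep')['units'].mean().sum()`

122.9

group by rep, mean of units:
rep
Ben     58.5
Lena    19.0
Max     45.4
Name: units, dtype: float64
Hence 122.9.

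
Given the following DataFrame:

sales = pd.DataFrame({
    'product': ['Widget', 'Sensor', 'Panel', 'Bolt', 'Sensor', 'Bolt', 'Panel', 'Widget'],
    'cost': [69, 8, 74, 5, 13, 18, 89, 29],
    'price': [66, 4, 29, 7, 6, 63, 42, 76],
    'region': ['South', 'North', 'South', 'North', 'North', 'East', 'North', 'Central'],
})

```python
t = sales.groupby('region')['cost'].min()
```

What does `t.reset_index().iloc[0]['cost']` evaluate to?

group by region, min of cost:
region
Central    29
East       18
North       5
South      69
Name: cost, dtype: int64
reset_index():
    region  cost
0  Central    29
1     East    18
2    North     5
3    South    69
Reading off the value at position 0, column 'cost', we get 29.

29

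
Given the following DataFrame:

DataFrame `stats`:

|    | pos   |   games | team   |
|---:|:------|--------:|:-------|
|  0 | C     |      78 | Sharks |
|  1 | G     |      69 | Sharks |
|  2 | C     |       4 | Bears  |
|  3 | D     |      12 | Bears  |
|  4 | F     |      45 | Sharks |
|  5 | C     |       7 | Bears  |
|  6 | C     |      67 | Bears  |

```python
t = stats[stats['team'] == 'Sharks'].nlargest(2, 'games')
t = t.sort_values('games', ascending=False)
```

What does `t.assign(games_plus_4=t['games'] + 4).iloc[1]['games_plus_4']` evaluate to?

filter rows where team == 'Sharks':
  pos  games    team
0   C     78  Sharks
1   G     69  Sharks
4   F     45  Sharks
take 2 rows with largest games:
  pos  games    team
0   C     78  Sharks
1   G     69  Sharks
sort by games descending:
  pos  games    team
0   C     78  Sharks
1   G     69  Sharks
add column games_plus_4 = t['games'] + 4:
  pos  games    team  games_plus_4
0   C     78  Sharks            82
1   G     69  Sharks            73

73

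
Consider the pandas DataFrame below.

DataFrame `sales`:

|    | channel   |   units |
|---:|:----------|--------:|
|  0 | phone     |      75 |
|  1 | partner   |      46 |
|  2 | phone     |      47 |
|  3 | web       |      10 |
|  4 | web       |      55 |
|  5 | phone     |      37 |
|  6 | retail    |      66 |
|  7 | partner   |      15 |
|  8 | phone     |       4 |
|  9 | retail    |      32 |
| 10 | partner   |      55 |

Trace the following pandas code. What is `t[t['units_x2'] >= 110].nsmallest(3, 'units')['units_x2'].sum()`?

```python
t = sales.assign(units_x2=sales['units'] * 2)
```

352

add column units_x2 = sales['units'] * 2:
    channel  units  units_x2
0     phone     75       150
1   partner     46        92
2     phone     47        94
3       web     10        20
4       web     55       110
5     phone     37        74
6    retail     66       132
7   partner     15        30
8     phone      4         8
9    retail     32        64
10  partner     55       110
filter rows where units_x2 >= 110:
    channel  units  units_x2
0     phone     75       150
4       web     55       110
6    retail     66       132
10  partner     55       110
take 3 rows with smallest units:
    channel  units  units_x2
4       web     55       110
10  partner     55       110
6    retail     66       132
Hence 352.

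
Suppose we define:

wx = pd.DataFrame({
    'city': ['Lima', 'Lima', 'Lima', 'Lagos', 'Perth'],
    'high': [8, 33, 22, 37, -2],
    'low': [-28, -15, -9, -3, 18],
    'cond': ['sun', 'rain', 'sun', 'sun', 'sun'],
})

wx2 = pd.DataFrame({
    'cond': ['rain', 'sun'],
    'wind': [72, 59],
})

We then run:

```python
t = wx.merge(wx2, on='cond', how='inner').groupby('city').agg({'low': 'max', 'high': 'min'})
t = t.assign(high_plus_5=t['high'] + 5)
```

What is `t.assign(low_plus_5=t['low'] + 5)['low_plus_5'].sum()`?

merge on 'cond' (how='inner') → 5 rows:
    city  high  low  cond  wind
0   Lima     8  -28   sun    59
1   Lima    33  -15  rain    72
2   Lima    22   -9   sun    59
3  Lagos    37   -3   sun    59
4  Perth    -2   18   sun    59
group by city: max(low), min(high):
       low  high
city            
Lagos   -3    37
Lima    -9     8
Perth   18    -2
add column high_plus_5 = t['high'] + 5:
       low  high  high_plus_5
city                         
Lagos   -3    37           42
Lima    -9     8           13
Perth   18    -2            3
add column low_plus_5 = t['low'] + 5:
       low  high  high_plus_5  low_plus_5
city                                     
Lagos   -3    37           42           2
Lima    -9     8           13          -4
Perth   18    -2            3          23
sum of column 'low_plus_5' → 21

21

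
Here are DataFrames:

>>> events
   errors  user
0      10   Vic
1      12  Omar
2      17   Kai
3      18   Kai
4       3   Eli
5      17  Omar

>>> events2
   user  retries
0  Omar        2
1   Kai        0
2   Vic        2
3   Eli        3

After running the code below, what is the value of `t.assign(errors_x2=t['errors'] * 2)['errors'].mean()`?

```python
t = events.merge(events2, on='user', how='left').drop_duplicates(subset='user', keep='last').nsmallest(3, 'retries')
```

15.0

merge on 'user' (how='left') → 6 rows:
   errors  user  retries
0      10   Vic        2
1      12  Omar        2
2      17   Kai        0
3      18   Kai        0
4       3   Eli        3
5      17  Omar        2
drop duplicate user (keep=last):
   errors  user  retries
0      10   Vic        2
3      18   Kai        0
4       3   Eli        3
5      17  Omar        2
take 3 rows with smallest retries:
   errors  user  retries
3      18   Kai        0
0      10   Vic        2
5      17  Omar        2
add column errors_x2 = t['errors'] * 2:
   errors  user  retries  errors_x2
3      18   Kai        0         36
0      10   Vic        2         20
5      17  Omar        2         34
The mean of column 'errors' is 15.0.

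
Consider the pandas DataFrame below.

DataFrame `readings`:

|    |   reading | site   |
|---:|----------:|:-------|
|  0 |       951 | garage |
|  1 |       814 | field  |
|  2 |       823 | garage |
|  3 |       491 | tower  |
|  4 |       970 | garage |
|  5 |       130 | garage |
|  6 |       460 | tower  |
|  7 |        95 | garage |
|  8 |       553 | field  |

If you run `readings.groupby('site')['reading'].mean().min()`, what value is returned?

group by site, mean of reading:
site
field     683.5
garage    593.8
tower     475.5
Name: reading, dtype: float64
Taking the min of the resulting series gives 475.5.

475.5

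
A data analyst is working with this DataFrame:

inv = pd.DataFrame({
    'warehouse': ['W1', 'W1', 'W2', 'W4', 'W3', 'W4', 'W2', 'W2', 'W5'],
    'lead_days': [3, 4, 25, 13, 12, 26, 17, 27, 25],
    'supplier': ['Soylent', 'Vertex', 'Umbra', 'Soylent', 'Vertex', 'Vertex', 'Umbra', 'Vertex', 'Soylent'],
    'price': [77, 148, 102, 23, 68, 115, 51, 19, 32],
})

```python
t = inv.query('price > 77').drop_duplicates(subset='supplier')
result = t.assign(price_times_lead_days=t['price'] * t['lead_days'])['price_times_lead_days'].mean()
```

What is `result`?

1571.0

filter rows where price > 77:
  warehouse  lead_days supplier  price
1        W1          4   Vertex    148
2        W2         25    Umbra    102
5        W4         26   Vertex    115
drop duplicate supplier (keep=first):
  warehouse  lead_days supplier  price
1        W1          4   Vertex    148
2        W2         25    Umbra    102
add column price_times_lead_days = t['price'] * t['lead_days']:
  warehouse  lead_days supplier  price  price_times_lead_days
1        W1          4   Vertex    148                    592
2        W2         25    Umbra    102                   2550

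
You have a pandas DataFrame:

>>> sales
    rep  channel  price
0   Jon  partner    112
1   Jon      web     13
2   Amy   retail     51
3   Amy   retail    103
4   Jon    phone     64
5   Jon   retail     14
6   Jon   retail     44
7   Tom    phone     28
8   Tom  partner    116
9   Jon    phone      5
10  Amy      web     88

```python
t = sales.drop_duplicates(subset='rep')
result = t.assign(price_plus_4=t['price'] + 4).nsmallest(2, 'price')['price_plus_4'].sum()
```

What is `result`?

drop duplicate rep (keep=first):
   rep  channel  price
0  Jon  partner    112
2  Amy   retail     51
7  Tom    phone     28
add column price_plus_4 = t['price'] + 4:
   rep  channel  price  price_plus_4
0  Jon  partner    112           116
2  Amy   retail     51            55
7  Tom    phone     28            32
take 2 rows with smallest price:
   rep channel  price  price_plus_4
7  Tom   phone     28            32
2  Amy  retail     51            55

87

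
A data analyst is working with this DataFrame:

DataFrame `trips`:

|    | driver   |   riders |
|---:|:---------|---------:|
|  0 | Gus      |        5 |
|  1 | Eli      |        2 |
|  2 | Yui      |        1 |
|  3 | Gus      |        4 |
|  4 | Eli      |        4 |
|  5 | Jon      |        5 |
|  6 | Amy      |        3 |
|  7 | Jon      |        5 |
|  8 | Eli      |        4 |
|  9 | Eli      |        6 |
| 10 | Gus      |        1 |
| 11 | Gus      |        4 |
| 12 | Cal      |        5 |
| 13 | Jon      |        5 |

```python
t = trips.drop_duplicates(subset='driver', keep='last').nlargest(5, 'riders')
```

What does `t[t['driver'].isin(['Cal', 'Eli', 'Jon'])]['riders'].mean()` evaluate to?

drop duplicate driver (keep=last):
   driver  riders
2     Yui       1
6     Amy       3
9     Eli       6
11    Gus       4
12    Cal       5
13    Jon       5
take 5 rows with largest riders:
   driver  riders
9     Eli       6
12    Cal       5
13    Jon       5
11    Gus       4
6     Amy       3
filter rows where driver in ['Cal', 'Eli', 'Jon']:
   driver  riders
9     Eli       6
12    Cal       5
13    Jon       5
mean of column 'riders' → 5.33333333333

5.33333333333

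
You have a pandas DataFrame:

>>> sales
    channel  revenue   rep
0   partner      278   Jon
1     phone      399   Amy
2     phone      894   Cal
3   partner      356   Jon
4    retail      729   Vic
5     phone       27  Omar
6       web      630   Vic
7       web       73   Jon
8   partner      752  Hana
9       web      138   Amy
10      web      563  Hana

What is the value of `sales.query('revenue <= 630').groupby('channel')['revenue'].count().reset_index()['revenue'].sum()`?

8

filter rows where revenue <= 630:
    channel  revenue   rep
0   partner      278   Jon
1     phone      399   Amy
3   partner      356   Jon
5     phone       27  Omar
6       web      630   Vic
7       web       73   Jon
9       web      138   Amy
10      web      563  Hana
group by channel, count of revenue:
channel
partner    2
phone      2
web        4
Name: revenue, dtype: int64
reset_index():
   channel  revenue
0  partner        2
1    phone        2
2      web        4
The sum of column 'revenue' is 8.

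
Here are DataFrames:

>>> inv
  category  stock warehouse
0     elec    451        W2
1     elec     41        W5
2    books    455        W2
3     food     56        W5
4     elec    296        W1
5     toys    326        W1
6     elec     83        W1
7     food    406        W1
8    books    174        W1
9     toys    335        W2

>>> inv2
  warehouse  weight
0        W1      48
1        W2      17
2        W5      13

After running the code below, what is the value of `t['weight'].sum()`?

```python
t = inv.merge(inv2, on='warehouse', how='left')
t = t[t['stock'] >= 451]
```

34

merge on 'warehouse' (how='left') → 10 rows:
  category  stock warehouse  weight
0     elec    451        W2      17
1     elec     41        W5      13
2    books    455        W2      17
3     food     56        W5      13
4     elec    296        W1      48
5     toys    326        W1      48
6     elec     83        W1      48
7     food    406        W1      48
8    books    174        W1      48
9     toys    335        W2      17
filter rows where stock >= 451:
  category  stock warehouse  weight
0     elec    451        W2      17
2    books    455        W2      17
Then the sum of column 'weight': 34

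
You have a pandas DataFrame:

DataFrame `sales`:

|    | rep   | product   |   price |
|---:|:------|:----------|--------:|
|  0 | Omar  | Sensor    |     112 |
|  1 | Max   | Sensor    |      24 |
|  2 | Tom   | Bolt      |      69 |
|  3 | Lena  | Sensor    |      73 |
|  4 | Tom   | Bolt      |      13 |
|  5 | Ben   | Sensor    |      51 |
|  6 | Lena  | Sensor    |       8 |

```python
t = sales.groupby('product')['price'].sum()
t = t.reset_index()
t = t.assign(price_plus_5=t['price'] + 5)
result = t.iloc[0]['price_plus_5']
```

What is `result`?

group by product, sum of price:
product
Bolt       82
Sensor    268
Name: price, dtype: int64
reset_index():
  product  price
0    Bolt     82
1  Sensor    268
add column price_plus_5 = t['price'] + 5:
  product  price  price_plus_5
0    Bolt     82            87
1  Sensor    268           273
Taking the value at position 0, column 'price_plus_5' gives 87.

87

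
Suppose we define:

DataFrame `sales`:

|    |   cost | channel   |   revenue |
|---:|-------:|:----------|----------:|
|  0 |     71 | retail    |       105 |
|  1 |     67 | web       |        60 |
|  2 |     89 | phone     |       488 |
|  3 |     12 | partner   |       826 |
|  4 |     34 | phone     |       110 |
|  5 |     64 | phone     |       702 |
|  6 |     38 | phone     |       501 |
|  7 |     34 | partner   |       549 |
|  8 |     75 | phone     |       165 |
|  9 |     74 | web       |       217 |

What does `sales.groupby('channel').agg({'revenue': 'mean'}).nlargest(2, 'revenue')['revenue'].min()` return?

393.2

group by channel, mean of revenue:
         revenue
channel         
partner    687.5
phone      393.2
retail     105.0
web        138.5
take 2 rows with largest revenue:
         revenue
channel         
partner    687.5
phone      393.2
Reading off the min of column 'revenue', we get 393.2.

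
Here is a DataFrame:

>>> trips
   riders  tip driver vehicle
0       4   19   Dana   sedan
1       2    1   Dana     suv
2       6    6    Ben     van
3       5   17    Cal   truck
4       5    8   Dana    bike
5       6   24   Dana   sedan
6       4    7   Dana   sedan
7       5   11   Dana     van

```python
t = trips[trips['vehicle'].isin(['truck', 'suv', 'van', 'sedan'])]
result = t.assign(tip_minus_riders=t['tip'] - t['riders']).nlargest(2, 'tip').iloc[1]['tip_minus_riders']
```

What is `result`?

15

filter rows where vehicle in ['truck', 'suv', 'van', 'sedan']:
   riders  tip driver vehicle
0       4   19   Dana   sedan
1       2    1   Dana     suv
2       6    6    Ben     van
3       5   17    Cal   truck
5       6   24   Dana   sedan
6       4    7   Dana   sedan
7       5   11   Dana     van
add column tip_minus_riders = t['tip'] - t['riders']:
   riders  tip driver vehicle  tip_minus_riders
0       4   19   Dana   sedan                15
1       2    1   Dana     suv                -1
2       6    6    Ben     van                 0
3       5   17    Cal   truck                12
5       6   24   Dana   sedan                18
6       4    7   Dana   sedan                 3
7       5   11   Dana     van                 6
take 2 rows with largest tip:
   riders  tip driver vehicle  tip_minus_riders
5       6   24   Dana   sedan                18
0       4   19   Dana   sedan                15
So iloc[1]['tip_minus_riders'] = 15.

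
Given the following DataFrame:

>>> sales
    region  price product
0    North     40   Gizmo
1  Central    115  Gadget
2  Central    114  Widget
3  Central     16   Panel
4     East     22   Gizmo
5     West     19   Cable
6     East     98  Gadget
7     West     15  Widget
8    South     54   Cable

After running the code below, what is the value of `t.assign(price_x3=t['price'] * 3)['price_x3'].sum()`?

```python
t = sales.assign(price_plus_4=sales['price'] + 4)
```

add column price_plus_4 = sales['price'] + 4:
    region  price product  price_plus_4
0    North     40   Gizmo            44
1  Central    115  Gadget           119
2  Central    114  Widget           118
3  Central     16   Panel            20
4     East     22   Gizmo            26
5     West     19   Cable            23
6     East     98  Gadget           102
7     West     15  Widget            19
8    South     54   Cable            58
add column price_x3 = t['price'] * 3:
    region  price product  price_plus_4  price_x3
0    North     40   Gizmo            44       120
1  Central    115  Gadget           119       345
2  Central    114  Widget           118       342
3  Central     16   Panel            20        48
4     East     22   Gizmo            26        66
5     West     19   Cable            23        57
6     East     98  Gadget           102       294
7     West     15  Widget            19        45
8    South     54   Cable            58       162
Hence 1479.

1479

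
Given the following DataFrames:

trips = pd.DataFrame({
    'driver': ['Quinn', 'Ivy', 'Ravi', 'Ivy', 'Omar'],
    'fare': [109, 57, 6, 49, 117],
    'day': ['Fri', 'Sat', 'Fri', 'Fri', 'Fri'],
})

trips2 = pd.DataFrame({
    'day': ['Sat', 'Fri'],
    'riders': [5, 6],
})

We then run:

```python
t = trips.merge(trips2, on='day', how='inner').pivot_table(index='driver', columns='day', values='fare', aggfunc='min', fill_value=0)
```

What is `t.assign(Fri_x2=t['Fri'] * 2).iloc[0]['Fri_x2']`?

merge on 'day' (how='inner') → 5 rows:
  driver  fare  day  riders
0  Quinn   109  Fri       6
1    Ivy    57  Sat       5
2   Ravi     6  Fri       6
3    Ivy    49  Fri       6
4   Omar   117  Fri       6
pivot: rows=driver, cols=day, min(fare):
day     Fri  Sat
driver          
Ivy      49   57
Omar    117    0
Quinn   109    0
Ravi      6    0
add column Fri_x2 = t['Fri'] * 2:
day     Fri  Sat  Fri_x2
driver                  
Ivy      49   57      98
Omar    117    0     234
Quinn   109    0     218
Ravi      6    0      12

98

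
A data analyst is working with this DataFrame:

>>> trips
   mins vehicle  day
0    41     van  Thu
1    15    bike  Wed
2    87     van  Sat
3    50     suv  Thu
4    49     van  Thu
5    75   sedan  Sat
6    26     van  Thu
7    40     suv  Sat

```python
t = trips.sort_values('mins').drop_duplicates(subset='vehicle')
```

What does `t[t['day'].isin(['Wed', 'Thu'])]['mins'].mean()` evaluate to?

sort by mins:
   mins vehicle  day
1    15    bike  Wed
6    26     van  Thu
7    40     suv  Sat
0    41     van  Thu
4    49     van  Thu
3    50     suv  Thu
5    75   sedan  Sat
2    87     van  Sat
drop duplicate vehicle (keep=first):
   mins vehicle  day
1    15    bike  Wed
6    26     van  Thu
7    40     suv  Sat
5    75   sedan  Sat
filter rows where day in ['Wed', 'Thu']:
   mins vehicle  day
1    15    bike  Wed
6    26     van  Thu
Then the mean of column 'mins': 20.5

20.5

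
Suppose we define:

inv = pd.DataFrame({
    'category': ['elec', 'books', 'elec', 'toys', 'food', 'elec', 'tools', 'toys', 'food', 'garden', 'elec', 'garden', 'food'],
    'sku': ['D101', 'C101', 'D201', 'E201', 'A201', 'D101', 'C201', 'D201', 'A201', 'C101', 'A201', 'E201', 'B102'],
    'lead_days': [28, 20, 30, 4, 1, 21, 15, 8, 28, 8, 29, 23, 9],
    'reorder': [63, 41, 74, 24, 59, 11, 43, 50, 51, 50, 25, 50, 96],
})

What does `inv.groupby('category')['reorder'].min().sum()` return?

group by category, min of reorder:
category
books     41
elec      11
food      51
garden    50
tools     43
toys      24
Name: reorder, dtype: int64
Finally, sum of the resulting series = 220.

220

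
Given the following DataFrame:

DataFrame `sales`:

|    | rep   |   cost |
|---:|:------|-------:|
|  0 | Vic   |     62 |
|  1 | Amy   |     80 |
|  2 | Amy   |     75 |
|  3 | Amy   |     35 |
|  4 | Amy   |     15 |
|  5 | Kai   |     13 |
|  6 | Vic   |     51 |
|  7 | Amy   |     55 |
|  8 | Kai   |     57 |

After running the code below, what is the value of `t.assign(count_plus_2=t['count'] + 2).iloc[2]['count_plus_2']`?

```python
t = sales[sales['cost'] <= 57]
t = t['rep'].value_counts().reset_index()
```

3

filter rows where cost <= 57:
   rep  cost
3  Amy    35
4  Amy    15
5  Kai    13
6  Vic    51
7  Amy    55
8  Kai    57
value_counts of rep:
rep
Amy    3
Kai    2
Vic    1
Name: count, dtype: int64
reset_index():
   rep  count
0  Amy      3
1  Kai      2
2  Vic      1
add column count_plus_2 = t['count'] + 2:
   rep  count  count_plus_2
0  Amy      3             5
1  Kai      2             4
2  Vic      1             3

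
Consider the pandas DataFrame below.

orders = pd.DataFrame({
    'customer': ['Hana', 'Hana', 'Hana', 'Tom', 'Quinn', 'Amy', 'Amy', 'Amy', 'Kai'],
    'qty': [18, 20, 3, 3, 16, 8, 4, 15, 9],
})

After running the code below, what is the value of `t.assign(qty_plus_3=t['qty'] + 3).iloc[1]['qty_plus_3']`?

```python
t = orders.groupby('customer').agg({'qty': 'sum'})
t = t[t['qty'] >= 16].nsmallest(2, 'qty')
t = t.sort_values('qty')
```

group by customer, sum of qty:
          qty
customer     
Amy        27
Hana       41
Kai         9
Quinn      16
Tom         3
filter rows where qty >= 16:
          qty
customer     
Amy        27
Hana       41
Quinn      16
take 2 rows with smallest qty:
          qty
customer     
Quinn      16
Amy        27
sort by qty:
          qty
customer     
Quinn      16
Amy        27
add column qty_plus_3 = t['qty'] + 3:
          qty  qty_plus_3
customer                 
Quinn      16          19
Amy        27          30
Taking the value at position 1, column 'qty_plus_3' gives 30.

30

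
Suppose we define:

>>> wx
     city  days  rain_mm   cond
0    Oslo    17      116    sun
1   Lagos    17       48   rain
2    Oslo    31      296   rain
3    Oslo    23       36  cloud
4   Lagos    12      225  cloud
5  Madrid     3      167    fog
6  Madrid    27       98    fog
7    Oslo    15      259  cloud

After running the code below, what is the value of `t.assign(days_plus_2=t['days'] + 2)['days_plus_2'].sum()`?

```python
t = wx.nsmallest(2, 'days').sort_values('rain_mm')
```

19

take 2 rows with smallest days:
     city  days  rain_mm   cond
5  Madrid     3      167    fog
4   Lagos    12      225  cloud
sort by rain_mm:
     city  days  rain_mm   cond
5  Madrid     3      167    fog
4   Lagos    12      225  cloud
add column days_plus_2 = t['days'] + 2:
     city  days  rain_mm   cond  days_plus_2
5  Madrid     3      167    fog            5
4   Lagos    12      225  cloud           14
The sum of column 'days_plus_2' is 19.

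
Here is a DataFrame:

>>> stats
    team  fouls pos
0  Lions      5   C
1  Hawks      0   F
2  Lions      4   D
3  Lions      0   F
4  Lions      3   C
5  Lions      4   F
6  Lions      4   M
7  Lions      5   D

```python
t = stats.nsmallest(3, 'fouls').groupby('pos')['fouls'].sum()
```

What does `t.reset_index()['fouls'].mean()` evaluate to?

take 3 rows with smallest fouls:
    team  fouls pos
1  Hawks      0   F
3  Lions      0   F
4  Lions      3   C
group by pos, sum of fouls:
pos
C    3
F    0
Name: fouls, dtype: int64
reset_index():
  pos  fouls
0   C      3
1   F      0

1.5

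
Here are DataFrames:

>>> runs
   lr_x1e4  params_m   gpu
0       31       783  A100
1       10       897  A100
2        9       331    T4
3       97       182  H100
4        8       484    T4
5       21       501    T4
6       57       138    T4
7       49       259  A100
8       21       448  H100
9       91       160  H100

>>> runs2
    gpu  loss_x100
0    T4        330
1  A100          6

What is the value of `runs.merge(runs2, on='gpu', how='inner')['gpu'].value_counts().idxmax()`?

T4

merge on 'gpu' (how='inner') → 7 rows:
   lr_x1e4  params_m   gpu  loss_x100
0       31       783  A100          6
1       10       897  A100          6
2        9       331    T4        330
3        8       484    T4        330
4       21       501    T4        330
5       57       138    T4        330
6       49       259  A100          6
value_counts of gpu:
gpu
T4      4
A100    3
Name: count, dtype: int64
The label with the largest value is T4.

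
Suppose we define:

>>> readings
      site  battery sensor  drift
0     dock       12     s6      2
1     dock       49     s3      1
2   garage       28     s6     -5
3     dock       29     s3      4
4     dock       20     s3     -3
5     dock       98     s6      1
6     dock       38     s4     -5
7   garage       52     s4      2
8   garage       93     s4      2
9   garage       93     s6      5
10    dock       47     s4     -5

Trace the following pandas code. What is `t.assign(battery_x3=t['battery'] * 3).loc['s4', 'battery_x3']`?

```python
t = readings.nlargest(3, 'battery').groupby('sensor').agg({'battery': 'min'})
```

279

take 3 rows with largest battery:
     site  battery sensor  drift
5    dock       98     s6      1
8  garage       93     s4      2
9  garage       93     s6      5
group by sensor, min of battery:
        battery
sensor         
s4           93
s6           93
add column battery_x3 = t['battery'] * 3:
        battery  battery_x3
sensor                     
s4           93         279
s6           93         279
value at row 's4', column 'battery_x3' → 279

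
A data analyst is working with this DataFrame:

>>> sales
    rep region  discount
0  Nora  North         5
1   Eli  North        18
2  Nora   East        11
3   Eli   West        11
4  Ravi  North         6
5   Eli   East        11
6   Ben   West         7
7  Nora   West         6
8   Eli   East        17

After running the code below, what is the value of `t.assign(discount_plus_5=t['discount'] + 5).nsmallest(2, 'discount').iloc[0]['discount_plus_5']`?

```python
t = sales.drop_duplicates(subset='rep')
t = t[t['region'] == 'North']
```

10

drop duplicate rep (keep=first):
    rep region  discount
0  Nora  North         5
1   Eli  North        18
4  Ravi  North         6
6   Ben   West         7
filter rows where region == 'North':
    rep region  discount
0  Nora  North         5
1   Eli  North        18
4  Ravi  North         6
add column discount_plus_5 = t['discount'] + 5:
    rep region  discount  discount_plus_5
0  Nora  North         5               10
1   Eli  North        18               23
4  Ravi  North         6               11
take 2 rows with smallest discount:
    rep region  discount  discount_plus_5
0  Nora  North         5               10
4  Ravi  North         6               11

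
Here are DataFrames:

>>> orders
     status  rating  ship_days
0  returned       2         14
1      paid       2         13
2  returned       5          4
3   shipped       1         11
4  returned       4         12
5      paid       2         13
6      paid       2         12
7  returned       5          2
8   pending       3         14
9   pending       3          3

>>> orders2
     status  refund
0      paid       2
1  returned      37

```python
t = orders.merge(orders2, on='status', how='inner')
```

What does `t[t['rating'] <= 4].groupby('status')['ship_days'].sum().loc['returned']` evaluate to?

26

merge on 'status' (how='inner') → 7 rows:
     status  rating  ship_days  refund
0  returned       2         14      37
1      paid       2         13       2
2  returned       5          4      37
3  returned       4         12      37
4      paid       2         13       2
5      paid       2         12       2
6  returned       5          2      37
filter rows where rating <= 4:
     status  rating  ship_days  refund
0  returned       2         14      37
1      paid       2         13       2
3  returned       4         12      37
4      paid       2         13       2
5      paid       2         12       2
group by status, sum of ship_days:
status
paid        38
returned    26
Name: ship_days, dtype: int64
Hence 26.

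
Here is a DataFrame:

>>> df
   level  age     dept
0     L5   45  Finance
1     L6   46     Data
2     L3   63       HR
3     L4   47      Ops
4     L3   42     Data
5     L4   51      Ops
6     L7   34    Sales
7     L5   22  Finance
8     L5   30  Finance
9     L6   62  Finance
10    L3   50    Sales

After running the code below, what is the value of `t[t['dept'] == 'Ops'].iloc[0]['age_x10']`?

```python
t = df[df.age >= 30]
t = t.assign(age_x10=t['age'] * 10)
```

filter rows where age >= 30:
   level  age     dept
0     L5   45  Finance
1     L6   46     Data
2     L3   63       HR
3     L4   47      Ops
4     L3   42     Data
5     L4   51      Ops
6     L7   34    Sales
8     L5   30  Finance
9     L6   62  Finance
10    L3   50    Sales
add column age_x10 = t['age'] * 10:
   level  age     dept  age_x10
0     L5   45  Finance      450
1     L6   46     Data      460
2     L3   63       HR      630
3     L4   47      Ops      470
4     L3   42     Data      420
5     L4   51      Ops      510
6     L7   34    Sales      340
8     L5   30  Finance      300
9     L6   62  Finance      620
10    L3   50    Sales      500
filter rows where dept == 'Ops':
  level  age dept  age_x10
3    L4   47  Ops      470
5    L4   51  Ops      510

470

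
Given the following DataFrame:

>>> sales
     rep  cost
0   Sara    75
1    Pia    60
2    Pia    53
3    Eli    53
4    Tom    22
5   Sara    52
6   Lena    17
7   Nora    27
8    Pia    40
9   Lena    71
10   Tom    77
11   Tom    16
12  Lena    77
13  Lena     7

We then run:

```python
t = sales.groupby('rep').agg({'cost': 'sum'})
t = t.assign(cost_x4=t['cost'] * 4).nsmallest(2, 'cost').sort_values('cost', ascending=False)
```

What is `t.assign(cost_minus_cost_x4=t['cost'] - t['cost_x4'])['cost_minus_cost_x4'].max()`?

group by rep, sum of cost:
      cost
rep       
Eli     53
Lena   172
Nora    27
Pia    153
Sara   127
Tom    115
add column cost_x4 = t['cost'] * 4:
      cost  cost_x4
rep                
Eli     53      212
Lena   172      688
Nora    27      108
Pia    153      612
Sara   127      508
Tom    115      460
take 2 rows with smallest cost:
      cost  cost_x4
rep                
Nora    27      108
Eli     53      212
sort by cost descending:
      cost  cost_x4
rep                
Eli     53      212
Nora    27      108
add column cost_minus_cost_x4 = t['cost'] - t['cost_x4']:
      cost  cost_x4  cost_minus_cost_x4
rep                                    
Eli     53      212                -159
Nora    27      108                 -81
max of column 'cost_minus_cost_x4' → -81

-81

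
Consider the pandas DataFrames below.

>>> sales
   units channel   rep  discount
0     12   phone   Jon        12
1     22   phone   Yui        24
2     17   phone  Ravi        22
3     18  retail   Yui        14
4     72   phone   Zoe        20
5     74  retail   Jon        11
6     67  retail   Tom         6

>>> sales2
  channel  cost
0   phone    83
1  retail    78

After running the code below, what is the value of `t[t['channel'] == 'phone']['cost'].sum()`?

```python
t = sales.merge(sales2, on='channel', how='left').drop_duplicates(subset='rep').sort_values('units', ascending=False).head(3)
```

merge on 'channel' (how='left') → 7 rows:
   units channel   rep  discount  cost
0     12   phone   Jon        12    83
1     22   phone   Yui        24    83
2     17   phone  Ravi        22    83
3     18  retail   Yui        14    78
4     72   phone   Zoe        20    83
5     74  retail   Jon        11    78
6     67  retail   Tom         6    78
drop duplicate rep (keep=first):
   units channel   rep  discount  cost
0     12   phone   Jon        12    83
1     22   phone   Yui        24    83
2     17   phone  Ravi        22    83
4     72   phone   Zoe        20    83
6     67  retail   Tom         6    78
sort by units descending:
   units channel   rep  discount  cost
4     72   phone   Zoe        20    83
6     67  retail   Tom         6    78
1     22   phone   Yui        24    83
2     17   phone  Ravi        22    83
0     12   phone   Jon        12    83
take first 3 rows:
   units channel  rep  discount  cost
4     72   phone  Zoe        20    83
6     67  retail  Tom         6    78
1     22   phone  Yui        24    83
filter rows where channel == 'phone':
   units channel  rep  discount  cost
4     72   phone  Zoe        20    83
1     22   phone  Yui        24    83

166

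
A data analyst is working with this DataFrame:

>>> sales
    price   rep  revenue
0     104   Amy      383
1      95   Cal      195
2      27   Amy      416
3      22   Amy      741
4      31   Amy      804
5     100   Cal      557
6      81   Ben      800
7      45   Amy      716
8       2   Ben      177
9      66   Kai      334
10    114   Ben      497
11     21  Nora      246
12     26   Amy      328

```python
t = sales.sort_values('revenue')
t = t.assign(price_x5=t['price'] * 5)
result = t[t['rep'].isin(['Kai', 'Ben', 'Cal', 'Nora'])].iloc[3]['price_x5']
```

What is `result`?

sort by revenue:
    price   rep  revenue
8       2   Ben      177
1      95   Cal      195
11     21  Nora      246
12     26   Amy      328
9      66   Kai      334
0     104   Amy      383
2      27   Amy      416
10    114   Ben      497
5     100   Cal      557
7      45   Amy      716
3      22   Amy      741
6      81   Ben      800
4      31   Amy      804
add column price_x5 = t['price'] * 5:
    price   rep  revenue  price_x5
8       2   Ben      177        10
1      95   Cal      195       475
11     21  Nora      246       105
12     26   Amy      328       130
9      66   Kai      334       330
0     104   Amy      383       520
2      27   Amy      416       135
10    114   Ben      497       570
5     100   Cal      557       500
7      45   Amy      716       225
3      22   Amy      741       110
6      81   Ben      800       405
4      31   Amy      804       155
filter rows where rep in ['Kai', 'Ben', 'Cal', 'Nora']:
    price   rep  revenue  price_x5
8       2   Ben      177        10
1      95   Cal      195       475
11     21  Nora      246       105
9      66   Kai      334       330
10    114   Ben      497       570
5     100   Cal      557       500
6      81   Ben      800       405

330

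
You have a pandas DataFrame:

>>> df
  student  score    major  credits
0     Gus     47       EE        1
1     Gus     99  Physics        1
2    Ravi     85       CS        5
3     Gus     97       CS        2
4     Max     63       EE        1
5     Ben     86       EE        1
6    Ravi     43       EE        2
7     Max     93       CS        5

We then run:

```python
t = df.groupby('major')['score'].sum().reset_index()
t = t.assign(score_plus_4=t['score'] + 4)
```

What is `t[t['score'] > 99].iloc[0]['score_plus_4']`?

group by major, sum of score:
major
CS         275
EE         239
Physics     99
Name: score, dtype: int64
reset_index():
     major  score
0       CS    275
1       EE    239
2  Physics     99
add column score_plus_4 = t['score'] + 4:
     major  score  score_plus_4
0       CS    275           279
1       EE    239           243
2  Physics     99           103
filter rows where score > 99:
  major  score  score_plus_4
0    CS    275           279
1    EE    239           243
Then the value at position 0, column 'score_plus_4': 279

279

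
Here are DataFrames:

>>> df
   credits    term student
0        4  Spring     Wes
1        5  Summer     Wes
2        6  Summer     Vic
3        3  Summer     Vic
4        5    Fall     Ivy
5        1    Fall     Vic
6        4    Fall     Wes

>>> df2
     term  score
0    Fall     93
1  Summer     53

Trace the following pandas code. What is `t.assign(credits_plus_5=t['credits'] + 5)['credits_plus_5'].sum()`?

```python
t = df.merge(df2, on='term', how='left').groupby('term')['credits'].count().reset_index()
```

merge on 'term' (how='left') → 7 rows:
   credits    term student  score
0        4  Spring     Wes    NaN
1        5  Summer     Wes   53.0
2        6  Summer     Vic   53.0
3        3  Summer     Vic   53.0
4        5    Fall     Ivy   93.0
5        1    Fall     Vic   93.0
6        4    Fall     Wes   93.0
group by term, count of credits:
term
Fall      3
Spring    1
Summer    3
Name: credits, dtype: int64
reset_index():
     term  credits
0    Fall        3
1  Spring        1
2  Summer        3
add column credits_plus_5 = t['credits'] + 5:
     term  credits  credits_plus_5
0    Fall        3               8
1  Spring        1               6
2  Summer        3               8
Hence 22.

22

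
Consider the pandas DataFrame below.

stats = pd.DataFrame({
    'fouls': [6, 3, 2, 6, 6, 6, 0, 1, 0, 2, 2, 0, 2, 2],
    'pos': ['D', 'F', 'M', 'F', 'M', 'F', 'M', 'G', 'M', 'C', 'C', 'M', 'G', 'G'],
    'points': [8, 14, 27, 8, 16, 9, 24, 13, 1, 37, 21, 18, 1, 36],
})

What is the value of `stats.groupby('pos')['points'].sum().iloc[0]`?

group by pos, sum of points:
pos
C    58
D     8
F    31
G    50
M    86
Name: points, dtype: int64
Finally, value at position 0 = 58.

58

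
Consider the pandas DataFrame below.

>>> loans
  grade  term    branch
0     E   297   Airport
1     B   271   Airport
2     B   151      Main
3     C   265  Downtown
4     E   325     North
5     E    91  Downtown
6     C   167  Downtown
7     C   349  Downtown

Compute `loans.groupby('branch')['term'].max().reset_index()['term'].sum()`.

1122

group by branch, max of term:
branch
Airport     297
Downtown    349
Main        151
North       325
Name: term, dtype: int64
reset_index():
     branch  term
0   Airport   297
1  Downtown   349
2      Main   151
3     North   325
Reading off the sum of column 'term', we get 1122.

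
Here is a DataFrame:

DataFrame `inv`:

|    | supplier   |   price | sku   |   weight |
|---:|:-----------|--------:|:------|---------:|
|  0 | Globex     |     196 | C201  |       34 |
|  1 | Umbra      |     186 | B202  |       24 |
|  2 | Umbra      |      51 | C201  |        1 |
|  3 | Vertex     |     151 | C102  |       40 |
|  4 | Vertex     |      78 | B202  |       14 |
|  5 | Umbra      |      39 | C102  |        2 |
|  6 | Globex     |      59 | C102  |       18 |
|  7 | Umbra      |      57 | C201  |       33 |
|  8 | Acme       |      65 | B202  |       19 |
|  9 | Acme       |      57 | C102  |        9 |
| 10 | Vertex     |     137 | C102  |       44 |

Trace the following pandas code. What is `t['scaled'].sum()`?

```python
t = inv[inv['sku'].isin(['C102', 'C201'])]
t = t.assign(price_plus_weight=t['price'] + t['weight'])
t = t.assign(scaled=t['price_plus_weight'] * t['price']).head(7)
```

filter rows where sku in ['C102', 'C201']:
   supplier  price   sku  weight
0    Globex    196  C201      34
2     Umbra     51  C201       1
3    Vertex    151  C102      40
5     Umbra     39  C102       2
6    Globex     59  C102      18
7     Umbra     57  C201      33
9      Acme     57  C102       9
10   Vertex    137  C102      44
add column price_plus_weight = t['price'] + t['weight']:
   supplier  price   sku  weight  price_plus_weight
0    Globex    196  C201      34                230
2     Umbra     51  C201       1                 52
3    Vertex    151  C102      40                191
5     Umbra     39  C102       2                 41
6    Globex     59  C102      18                 77
7     Umbra     57  C201      33                 90
9      Acme     57  C102       9                 66
10   Vertex    137  C102      44                181
add column scaled = t['price_plus_weight'] * t['price']:
   supplier  price   sku  weight  price_plus_weight  scaled
0    Globex    196  C201      34                230   45080
2     Umbra     51  C201       1                 52    2652
3    Vertex    151  C102      40                191   28841
5     Umbra     39  C102       2                 41    1599
6    Globex     59  C102      18                 77    4543
7     Umbra     57  C201      33                 90    5130
9      Acme     57  C102       9                 66    3762
10   Vertex    137  C102      44                181   24797
take first 7 rows:
  supplier  price   sku  weight  price_plus_weight  scaled
0   Globex    196  C201      34                230   45080
2    Umbra     51  C201       1                 52    2652
3   Vertex    151  C102      40                191   28841
5    Umbra     39  C102       2                 41    1599
6   Globex     59  C102      18                 77    4543
7    Umbra     57  C201      33                 90    5130
9     Acme     57  C102       9                 66    3762
sum of column 'scaled' → 91607

91607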